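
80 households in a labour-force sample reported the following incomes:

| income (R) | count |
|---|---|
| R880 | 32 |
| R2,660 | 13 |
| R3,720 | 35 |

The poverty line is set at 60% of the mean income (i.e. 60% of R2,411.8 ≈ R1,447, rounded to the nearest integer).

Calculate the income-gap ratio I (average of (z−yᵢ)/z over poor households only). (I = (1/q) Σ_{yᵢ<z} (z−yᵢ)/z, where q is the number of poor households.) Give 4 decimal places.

0.3918

Poor units: 32×R880 (q = 32 of N = 80).
Shortfall ratios (z−y)/z: 0.3918 (×32); sum = 12.539046.
I averages over the q = 32 poor units only: 12.539046 / 32 = 0.3918.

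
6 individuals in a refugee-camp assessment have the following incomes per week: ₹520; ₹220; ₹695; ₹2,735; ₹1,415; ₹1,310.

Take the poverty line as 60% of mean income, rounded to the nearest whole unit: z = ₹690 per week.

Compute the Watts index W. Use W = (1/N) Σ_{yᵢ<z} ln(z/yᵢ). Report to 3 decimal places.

0.238

Below the line: ₹220, ₹520 (q = 2 of N = 6).
ln(z/y) terms: ln(690/220) = 1.1431; ln(690/520) = 0.2829.
W = 1.425927 / 6 = 0.238.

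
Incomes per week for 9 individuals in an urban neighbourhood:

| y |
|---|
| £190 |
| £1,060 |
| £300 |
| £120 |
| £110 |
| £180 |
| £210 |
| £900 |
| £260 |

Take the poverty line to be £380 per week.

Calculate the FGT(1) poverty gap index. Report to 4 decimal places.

0.3772

Below z: £110, £120, £180, £190, £210, £260, £300 (q = 7 of N = 9).
Gap ratios (z−y)/z: (380−110)/380 = 0.7105; (380−120)/380 = 0.6842; (380−180)/380 = 0.5263; (380−190)/380 = 0.5000; (380−210)/380 = 0.4474; (380−260)/380 = 0.3158; (380−300)/380 = 0.2105.
Σ = 3.394737. Dividing by the full population N = 9 gives P₁ = 0.3772.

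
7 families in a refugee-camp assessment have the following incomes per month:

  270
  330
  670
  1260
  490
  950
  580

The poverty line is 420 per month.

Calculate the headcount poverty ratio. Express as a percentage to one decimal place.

28.6%

2 of the 7 families have income below 420.
H = 2/7 = 28.6%.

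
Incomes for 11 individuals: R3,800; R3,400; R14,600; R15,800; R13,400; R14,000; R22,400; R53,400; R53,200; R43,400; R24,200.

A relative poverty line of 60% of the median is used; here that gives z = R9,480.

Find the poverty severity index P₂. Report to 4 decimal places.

0.0700

Below z: R3,400, R3,800 (q = 2 of N = 11).
Normalized shortfalls: (9480−3400)/9480 = 0.6414; (9480−3800)/9480 = 0.5992.
Squared: 0.4113; 0.3590.
Sum = 0.770318; P₂ = 0.770318 / 11 = 0.0700.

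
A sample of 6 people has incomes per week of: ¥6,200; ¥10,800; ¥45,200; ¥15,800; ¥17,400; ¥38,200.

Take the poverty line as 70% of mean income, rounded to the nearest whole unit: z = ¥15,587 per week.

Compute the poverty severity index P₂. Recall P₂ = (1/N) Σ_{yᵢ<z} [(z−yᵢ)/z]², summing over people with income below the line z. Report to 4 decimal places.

0.0762

Below z: ¥6,200, ¥10,800 (q = 2 of N = 6).
Shortfall ratios: (15587−6200)/15587 = 0.6022; (15587−10800)/15587 = 0.3071.
Squared: 0.3627; 0.0943.
Sum = 0.457004; P₂ = 0.457004 / 6 = 0.0762.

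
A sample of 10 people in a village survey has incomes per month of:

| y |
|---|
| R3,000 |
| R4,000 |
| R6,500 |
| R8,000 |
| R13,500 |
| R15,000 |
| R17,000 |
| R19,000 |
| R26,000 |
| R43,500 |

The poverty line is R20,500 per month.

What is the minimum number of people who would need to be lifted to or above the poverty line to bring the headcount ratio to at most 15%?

7

8 of the 10 people are poor, so H = 8/10 = 0.800.
A headcount ratio of at most 15% allows at most ⌊0.15 × 10⌋ = 1 poor people.
So at least 8 − 1 = 7 must be lifted.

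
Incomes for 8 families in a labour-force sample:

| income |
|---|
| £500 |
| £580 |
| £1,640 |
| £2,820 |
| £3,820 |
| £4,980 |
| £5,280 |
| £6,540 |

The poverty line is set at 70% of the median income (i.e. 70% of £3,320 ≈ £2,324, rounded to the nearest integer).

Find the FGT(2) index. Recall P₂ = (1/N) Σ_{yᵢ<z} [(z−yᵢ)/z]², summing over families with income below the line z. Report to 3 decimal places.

Below z: £500, £580, £1,640 (q = 3 of N = 8).
Relative gaps: (2324−500)/2324 = 0.7849; (2324−580)/2324 = 0.7504; (2324−1640)/2324 = 0.2943.
Squared: 0.6160; 0.5631; 0.0866.
Sum = 1.265765; P₂ = 1.265765 / 8 = 0.158.

0.158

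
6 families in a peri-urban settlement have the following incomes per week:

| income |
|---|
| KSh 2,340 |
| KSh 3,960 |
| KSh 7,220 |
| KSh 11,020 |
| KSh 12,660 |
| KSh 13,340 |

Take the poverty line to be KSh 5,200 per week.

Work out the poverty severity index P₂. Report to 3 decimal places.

0.060

Below z: KSh 2,340, KSh 3,960 (q = 2 of N = 6).
Relative gaps: (5200−2340)/5200 = 0.5500; (5200−3960)/5200 = 0.2385.
Squared: 0.3025; 0.0569.
Sum = 0.359364; P₂ = 0.359364 / 6 = 0.060.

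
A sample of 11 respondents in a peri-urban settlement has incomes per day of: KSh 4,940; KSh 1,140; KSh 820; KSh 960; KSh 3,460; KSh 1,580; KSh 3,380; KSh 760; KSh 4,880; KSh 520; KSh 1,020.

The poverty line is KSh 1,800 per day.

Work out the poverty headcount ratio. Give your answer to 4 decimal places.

7 of the 11 respondents have income below KSh 1,800.
H = 7/11 = 0.6364.

0.6364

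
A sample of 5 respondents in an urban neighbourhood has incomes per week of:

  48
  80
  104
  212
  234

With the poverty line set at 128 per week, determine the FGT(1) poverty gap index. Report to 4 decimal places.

Below z: 48, 80, 104 (q = 3 of N = 5).
Normalized shortfalls: (128−48)/128 = 0.6250; (128−80)/128 = 0.3750; (128−104)/128 = 0.1875.
Σ = 1.187500. Dividing by the full population N = 5 gives P₁ = 0.2375.

0.2375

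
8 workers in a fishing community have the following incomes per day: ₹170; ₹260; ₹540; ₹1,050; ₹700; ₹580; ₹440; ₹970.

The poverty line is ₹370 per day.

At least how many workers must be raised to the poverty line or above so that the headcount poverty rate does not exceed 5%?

2 of the 8 workers are poor, so H = 2/8 = 0.250.
A headcount ratio of at most 5% allows at most ⌊0.05 × 8⌋ = 0 poor workers.
So at least 2 − 0 = 2 must be lifted.

2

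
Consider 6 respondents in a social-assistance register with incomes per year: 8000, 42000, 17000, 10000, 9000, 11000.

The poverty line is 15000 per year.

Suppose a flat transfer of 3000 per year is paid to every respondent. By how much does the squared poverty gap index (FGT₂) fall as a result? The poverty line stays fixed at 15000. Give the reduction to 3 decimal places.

0.071

Before: below the line — 8000, 9000, 10000, 11000; squared poverty gap index (FGT₂) = 0.09333.
After the 3000 transfer: below the line — 11000, 12000, 13000, 14000; squared poverty gap index (FGT₂) = 0.02222.
Reduction = 0.09333 − 0.02222 = 0.071.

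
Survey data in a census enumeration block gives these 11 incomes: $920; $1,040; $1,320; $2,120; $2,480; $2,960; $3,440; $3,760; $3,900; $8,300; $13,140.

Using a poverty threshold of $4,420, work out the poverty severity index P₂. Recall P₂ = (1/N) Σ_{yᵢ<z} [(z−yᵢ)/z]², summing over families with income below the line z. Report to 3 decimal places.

Below the line: $920, $1,040, $1,320, $2,120, $2,480, $2,960, $3,440, $3,760, $3,900 (q = 9 of N = 11).
Gap ratios (z−y)/z: (4420−920)/4420 = 0.7919; (4420−1040)/4420 = 0.7647; (4420−1320)/4420 = 0.7014; (4420−2120)/4420 = 0.5204; (4420−2480)/4420 = 0.4389; (4420−2960)/4420 = 0.3303; (4420−3440)/4420 = 0.2217; (4420−3760)/4420 = 0.1493; (4420−3900)/4420 = 0.1176.
Squared: 0.6270; 0.5848; 0.4919; 0.2708; 0.1926; 0.1091; 0.0492; 0.0223; 0.0138.
Sum = 2.361541; P₂ = 2.361541 / 11 = 0.215.

0.215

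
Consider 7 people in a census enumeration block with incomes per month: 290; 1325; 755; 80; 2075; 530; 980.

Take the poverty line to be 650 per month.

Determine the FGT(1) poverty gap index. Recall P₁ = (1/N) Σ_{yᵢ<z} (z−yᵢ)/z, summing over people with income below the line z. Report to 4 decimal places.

0.2308

Poor units: 80, 290, 530 (q = 3 of N = 7).
Relative gaps: (650−80)/650 = 0.8769; (650−290)/650 = 0.5538; (650−530)/650 = 0.1846.
Σ = 1.615385. Dividing by the full population N = 7 gives P₁ = 0.2308.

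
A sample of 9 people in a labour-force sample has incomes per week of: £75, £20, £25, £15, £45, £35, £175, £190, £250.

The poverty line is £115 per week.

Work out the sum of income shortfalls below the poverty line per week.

Below the line: £15, £20, £25, £35, £45, £75 (q = 6 of N = 9).
Individual gaps: 115−15 = 100; 115−20 = 95; 115−25 = 90; 115−35 = 80; 115−45 = 70; 115−75 = 40.
Aggregate gap = £475.

£475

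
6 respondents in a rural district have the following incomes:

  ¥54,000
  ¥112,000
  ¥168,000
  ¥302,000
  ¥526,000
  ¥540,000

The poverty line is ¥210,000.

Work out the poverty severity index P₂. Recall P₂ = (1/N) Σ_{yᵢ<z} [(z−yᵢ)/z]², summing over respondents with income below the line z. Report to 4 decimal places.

Incomes under z: ¥54,000, ¥112,000, ¥168,000 (q = 3 of N = 6).
Normalized shortfalls: (210000−54000)/210000 = 0.7429; (210000−112000)/210000 = 0.4667; (210000−168000)/210000 = 0.2000.
Squared: 0.5518; 0.2178; 0.0400.
Sum = 0.809615; P₂ = 0.809615 / 6 = 0.1349.

0.1349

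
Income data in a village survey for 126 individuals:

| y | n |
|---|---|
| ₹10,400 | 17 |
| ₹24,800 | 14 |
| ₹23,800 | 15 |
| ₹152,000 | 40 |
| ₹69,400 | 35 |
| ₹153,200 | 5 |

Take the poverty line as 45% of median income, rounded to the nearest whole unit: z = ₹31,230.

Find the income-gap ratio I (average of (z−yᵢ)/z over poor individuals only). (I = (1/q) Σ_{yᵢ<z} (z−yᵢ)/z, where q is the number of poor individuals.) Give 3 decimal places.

0.387

Below z: 17×₹10,400, 15×₹23,800, 14×₹24,800 (q = 46 of N = 126).
Shortfall ratios (z−y)/z: 0.6670 (×17), 0.2379 (×15), 0.2059 (×14); sum = 17.789946.
The income-gap ratio divides by q (the poor only): 17.789946 / 46 = 0.387.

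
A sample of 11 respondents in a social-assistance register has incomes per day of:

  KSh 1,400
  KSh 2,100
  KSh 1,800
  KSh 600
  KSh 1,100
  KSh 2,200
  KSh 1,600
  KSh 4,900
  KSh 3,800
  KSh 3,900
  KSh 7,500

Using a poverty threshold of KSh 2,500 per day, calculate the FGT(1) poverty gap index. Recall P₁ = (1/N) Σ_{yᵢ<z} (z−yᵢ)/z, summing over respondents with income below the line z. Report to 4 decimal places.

0.2436

Poor units: KSh 600, KSh 1,100, KSh 1,400, KSh 1,600, KSh 1,800, KSh 2,100, KSh 2,200 (q = 7 of N = 11).
Normalized shortfalls: (2500−600)/2500 = 0.7600; (2500−1100)/2500 = 0.5600; (2500−1400)/2500 = 0.4400; (2500−1600)/2500 = 0.3600; (2500−1800)/2500 = 0.2800; (2500−2100)/2500 = 0.1600; (2500−2200)/2500 = 0.1200.
Σ = 2.680000. Dividing by the full population N = 11 gives P₁ = 0.2436.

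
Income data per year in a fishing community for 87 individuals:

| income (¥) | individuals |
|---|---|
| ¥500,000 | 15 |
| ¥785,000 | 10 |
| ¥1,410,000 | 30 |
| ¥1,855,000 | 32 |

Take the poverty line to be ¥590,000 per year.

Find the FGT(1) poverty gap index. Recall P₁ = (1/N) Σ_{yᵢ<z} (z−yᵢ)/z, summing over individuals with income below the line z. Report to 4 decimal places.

0.0263

Below z: 15×¥500,000 (q = 15 of N = 87).
Gap ratios (z−y)/z: (590000−500000)/590000 = 0.1525 (×15).
Sum of shortfalls = 2.288136; P₁ averages over all N: 2.288136 / 87 = 0.0263.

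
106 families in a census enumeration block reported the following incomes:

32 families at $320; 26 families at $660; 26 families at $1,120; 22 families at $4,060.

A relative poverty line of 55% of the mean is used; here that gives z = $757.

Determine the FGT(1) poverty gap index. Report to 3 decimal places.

0.206

Below z: 32×$320, 26×$660 (q = 58 of N = 106).
Relative gaps: (757−320)/757 = 0.5773 (×32); (757−660)/757 = 0.1281 (×26).
Σ = 21.804491. Dividing by the full population N = 106 gives P₁ = 0.206.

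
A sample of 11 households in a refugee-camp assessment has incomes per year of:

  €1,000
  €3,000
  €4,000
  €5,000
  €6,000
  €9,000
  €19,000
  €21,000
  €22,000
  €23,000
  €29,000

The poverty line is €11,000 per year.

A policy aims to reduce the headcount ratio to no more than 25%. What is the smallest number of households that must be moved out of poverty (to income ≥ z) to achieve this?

Currently q = 6 of N = 11 are below the line (H = 0.545).
A headcount ratio of at most 25% allows at most ⌊0.25 × 11⌋ = 2 poor households.
So at least 6 − 2 = 4 must be lifted.

4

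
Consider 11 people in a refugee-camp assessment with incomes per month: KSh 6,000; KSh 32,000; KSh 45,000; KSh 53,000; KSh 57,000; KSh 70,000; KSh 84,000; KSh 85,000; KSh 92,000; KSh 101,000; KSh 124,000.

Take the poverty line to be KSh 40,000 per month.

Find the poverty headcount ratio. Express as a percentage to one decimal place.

2 of the 11 people have income below KSh 40,000.
H = 2/11 = 18.2%.

18.2%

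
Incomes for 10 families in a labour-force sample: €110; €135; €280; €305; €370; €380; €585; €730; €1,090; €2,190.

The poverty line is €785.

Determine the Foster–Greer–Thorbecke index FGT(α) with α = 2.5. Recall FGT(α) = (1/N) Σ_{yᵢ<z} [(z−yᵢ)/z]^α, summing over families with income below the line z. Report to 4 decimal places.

Below z: €110, €135, €280, €305, €370, €380, €585, €730 (q = 8 of N = 10).
Shortfall ratios: (785−110)/785 = 0.8599; (785−135)/785 = 0.8280; (785−280)/785 = 0.6433; (785−305)/785 = 0.6115; (785−370)/785 = 0.5287; (785−380)/785 = 0.5159; (785−585)/785 = 0.2548; (785−730)/785 = 0.0701.
Raised to α = 2.5: 0.68562; 0.62389; 0.33194; 0.29237; 0.20321; 0.19119; 0.03276; 0.00130.
Sum = 2.362281; FGT(2.5) = 2.362281 / 10 = 0.2362.

0.2362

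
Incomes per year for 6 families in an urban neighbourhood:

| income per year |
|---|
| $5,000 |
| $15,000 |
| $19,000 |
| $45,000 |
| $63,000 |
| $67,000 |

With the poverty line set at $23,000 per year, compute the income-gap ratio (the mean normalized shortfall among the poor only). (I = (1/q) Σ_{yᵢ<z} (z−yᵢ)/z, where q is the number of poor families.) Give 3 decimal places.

0.435

Below the line: $5,000, $15,000, $19,000 (q = 3 of N = 6).
Shortfall ratios (z−y)/z: 0.7826, 0.3478, 0.1739; sum = 1.304348.
I averages over the q = 3 poor units only: 1.304348 / 3 = 0.435.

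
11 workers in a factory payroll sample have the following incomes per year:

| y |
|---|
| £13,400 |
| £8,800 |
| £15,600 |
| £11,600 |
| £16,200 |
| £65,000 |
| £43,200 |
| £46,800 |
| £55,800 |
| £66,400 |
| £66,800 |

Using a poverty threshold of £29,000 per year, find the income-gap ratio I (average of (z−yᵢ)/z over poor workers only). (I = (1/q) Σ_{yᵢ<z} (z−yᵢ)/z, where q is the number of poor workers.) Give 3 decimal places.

Poor units: £8,800, £11,600, £13,400, £15,600, £16,200 (q = 5 of N = 11).
Shortfall ratios (z−y)/z: 0.6966, 0.6000, 0.5379, 0.4621, 0.4414; sum = 2.737931.
The income-gap ratio divides by q (the poor only): 2.737931 / 5 = 0.548.

0.548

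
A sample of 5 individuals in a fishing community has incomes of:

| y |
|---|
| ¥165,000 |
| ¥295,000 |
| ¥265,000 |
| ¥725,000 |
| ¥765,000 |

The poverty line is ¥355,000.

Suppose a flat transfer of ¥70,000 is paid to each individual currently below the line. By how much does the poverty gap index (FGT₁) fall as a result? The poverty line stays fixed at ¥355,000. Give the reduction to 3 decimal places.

Before: below the line — ¥165,000, ¥265,000, ¥295,000; poverty gap index (FGT₁) = 0.19155.
After the ¥70,000 transfer: below the line — ¥235,000, ¥335,000; poverty gap index (FGT₁) = 0.07887.
Reduction = 0.19155 − 0.07887 = 0.113.

0.113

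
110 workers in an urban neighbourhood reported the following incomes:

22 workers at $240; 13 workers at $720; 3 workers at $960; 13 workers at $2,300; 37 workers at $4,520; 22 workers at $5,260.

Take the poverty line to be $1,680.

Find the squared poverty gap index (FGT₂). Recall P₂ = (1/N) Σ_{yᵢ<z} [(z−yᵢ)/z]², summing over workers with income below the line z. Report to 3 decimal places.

0.191

Below the line: 22×$240, 13×$720, 3×$960 (q = 38 of N = 110).
Gap ratios (z−y)/z: (1680−240)/1680 = 0.8571 (×22); (1680−720)/1680 = 0.5714 (×13); (1680−960)/1680 = 0.4286 (×3).
Squared: 0.7347 (×22); 0.3265 (×13); 0.1837 (×3).
Sum = 20.959184; P₂ = 20.959184 / 110 = 0.191.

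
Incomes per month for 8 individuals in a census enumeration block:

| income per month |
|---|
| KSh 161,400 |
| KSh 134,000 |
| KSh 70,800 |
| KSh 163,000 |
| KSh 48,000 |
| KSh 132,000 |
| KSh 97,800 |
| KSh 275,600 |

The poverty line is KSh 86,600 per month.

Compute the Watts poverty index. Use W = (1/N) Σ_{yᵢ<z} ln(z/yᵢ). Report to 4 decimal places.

Below z: KSh 48,000, KSh 70,800 (q = 2 of N = 8).
Log shortfalls: ln(86600/48000) = 0.5901; ln(86600/70800) = 0.2014.
W = 0.791540 / 8 = 0.0989.

0.0989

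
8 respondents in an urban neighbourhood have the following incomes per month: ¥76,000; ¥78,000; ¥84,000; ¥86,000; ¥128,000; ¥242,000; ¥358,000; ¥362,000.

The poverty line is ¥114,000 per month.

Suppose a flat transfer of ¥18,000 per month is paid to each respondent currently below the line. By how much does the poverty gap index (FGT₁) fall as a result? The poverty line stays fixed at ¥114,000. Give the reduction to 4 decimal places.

0.0789

Before: below the line — ¥76,000, ¥78,000, ¥84,000, ¥86,000; poverty gap index (FGT₁) = 0.144737.
After the ¥18,000 transfer: below the line — ¥94,000, ¥96,000, ¥102,000, ¥104,000; poverty gap index (FGT₁) = 0.065789.
Reduction = 0.144737 − 0.065789 = 0.0789.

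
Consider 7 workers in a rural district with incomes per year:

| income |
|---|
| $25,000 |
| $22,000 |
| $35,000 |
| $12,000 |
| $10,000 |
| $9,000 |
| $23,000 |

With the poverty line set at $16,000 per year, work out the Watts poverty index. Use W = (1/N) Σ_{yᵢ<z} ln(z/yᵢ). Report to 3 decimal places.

Poor units: $9,000, $10,000, $12,000 (q = 3 of N = 7).
Log gaps: ln(16000/9000) = 0.5754; ln(16000/10000) = 0.4700; ln(16000/12000) = 0.2877.
W = 1.333050 / 7 = 0.190.

0.190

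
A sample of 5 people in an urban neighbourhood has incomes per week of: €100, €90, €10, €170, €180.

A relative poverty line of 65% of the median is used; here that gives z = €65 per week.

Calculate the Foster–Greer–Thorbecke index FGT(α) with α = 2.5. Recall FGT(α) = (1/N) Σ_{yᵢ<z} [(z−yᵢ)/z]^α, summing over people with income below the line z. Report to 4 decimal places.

Below z: €10 (q = 1 of N = 5).
Gap ratios (z−y)/z: (65−10)/65 = 0.8462.
Raised to α = 2.5: 0.65860.
Sum = 0.658602; FGT(2.5) = 0.658602 / 5 = 0.1317.

0.1317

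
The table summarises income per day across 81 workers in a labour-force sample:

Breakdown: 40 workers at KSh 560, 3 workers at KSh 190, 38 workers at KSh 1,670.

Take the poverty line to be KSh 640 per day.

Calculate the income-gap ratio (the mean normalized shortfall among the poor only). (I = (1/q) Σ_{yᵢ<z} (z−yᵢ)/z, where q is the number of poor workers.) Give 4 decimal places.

0.1653

Below z: 3×KSh 190, 40×KSh 560 (q = 43 of N = 81).
Relative gaps: 0.7031 (×3), 0.1250 (×40); sum = 7.109375.
The income-gap ratio divides by q (the poor only): 7.109375 / 43 = 0.1653.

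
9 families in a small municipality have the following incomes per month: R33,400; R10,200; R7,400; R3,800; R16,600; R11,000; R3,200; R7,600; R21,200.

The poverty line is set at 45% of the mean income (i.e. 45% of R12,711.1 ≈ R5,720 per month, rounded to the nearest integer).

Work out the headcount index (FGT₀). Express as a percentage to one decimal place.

22.2%

2 of the 9 families have income below R5,720.
H = 2/9 = 22.2%.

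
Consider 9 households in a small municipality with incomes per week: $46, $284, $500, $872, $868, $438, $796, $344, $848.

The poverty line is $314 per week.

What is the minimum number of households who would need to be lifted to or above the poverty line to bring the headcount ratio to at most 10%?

2

Currently q = 2 of N = 9 are below the line (H = 0.222).
A headcount ratio of at most 10% allows at most ⌊0.10 × 9⌋ = 0 poor households.
So at least 2 − 0 = 2 must be lifted.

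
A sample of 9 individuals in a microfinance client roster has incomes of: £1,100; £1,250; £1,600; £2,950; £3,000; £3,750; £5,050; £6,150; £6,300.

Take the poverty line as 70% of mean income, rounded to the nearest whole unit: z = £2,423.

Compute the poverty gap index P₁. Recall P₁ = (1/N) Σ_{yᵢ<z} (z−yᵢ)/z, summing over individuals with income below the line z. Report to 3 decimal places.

Below z: £1,100, £1,250, £1,600 (q = 3 of N = 9).
Relative gaps: (2423−1100)/2423 = 0.5460; (2423−1250)/2423 = 0.4841; (2423−1600)/2423 = 0.3397.
Σ = 1.369790. Dividing by the full population N = 9 gives P₁ = 0.152.

0.152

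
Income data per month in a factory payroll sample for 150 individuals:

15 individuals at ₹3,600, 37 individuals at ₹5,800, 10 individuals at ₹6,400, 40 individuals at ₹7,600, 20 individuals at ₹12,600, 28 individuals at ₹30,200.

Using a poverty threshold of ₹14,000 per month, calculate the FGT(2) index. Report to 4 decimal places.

0.2165

Below the line: 15×₹3,600, 37×₹5,800, 10×₹6,400, 40×₹7,600, 20×₹12,600 (q = 122 of N = 150).
Gap ratios (z−y)/z: (14000−3600)/14000 = 0.7429 (×15); (14000−5800)/14000 = 0.5857 (×37); (14000−6400)/14000 = 0.5429 (×10); (14000−7600)/14000 = 0.4571 (×40); (14000−12600)/14000 = 0.1000 (×20).
Squared: 0.5518 (×15); 0.3431 (×37); 0.2947 (×10); 0.2090 (×40); 0.0100 (×20).
Sum = 32.476939; P₂ = 32.476939 / 150 = 0.2165.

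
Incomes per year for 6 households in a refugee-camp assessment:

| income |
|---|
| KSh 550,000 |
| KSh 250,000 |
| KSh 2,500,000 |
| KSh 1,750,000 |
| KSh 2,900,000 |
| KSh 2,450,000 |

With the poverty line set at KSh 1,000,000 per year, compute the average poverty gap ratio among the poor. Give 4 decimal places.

0.6000

Below the line: KSh 250,000, KSh 550,000 (q = 2 of N = 6).
Shortfall ratios (z−y)/z: 0.7500, 0.4500; sum = 1.200000.
I averages over the q = 2 poor units only: 1.200000 / 2 = 0.6000.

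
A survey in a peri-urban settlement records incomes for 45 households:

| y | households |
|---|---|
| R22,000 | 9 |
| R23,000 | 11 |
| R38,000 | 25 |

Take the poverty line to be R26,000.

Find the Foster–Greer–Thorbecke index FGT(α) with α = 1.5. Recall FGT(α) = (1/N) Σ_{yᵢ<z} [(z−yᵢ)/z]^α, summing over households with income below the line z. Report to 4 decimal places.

Poor units: 9×R22,000, 11×R23,000 (q = 20 of N = 45).
Shortfall ratios: (26000−22000)/26000 = 0.1538 (×9); (26000−23000)/26000 = 0.1154 (×11).
Raised to α = 1.5: 0.06034 (×9); 0.03919 (×11).
Sum = 0.974227; FGT(1.5) = 0.974227 / 45 = 0.0216.

0.0216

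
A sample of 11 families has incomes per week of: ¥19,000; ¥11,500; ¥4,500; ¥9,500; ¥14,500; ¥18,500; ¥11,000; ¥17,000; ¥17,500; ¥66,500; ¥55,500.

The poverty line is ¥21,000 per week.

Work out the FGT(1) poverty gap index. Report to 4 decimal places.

Below the line: ¥4,500, ¥9,500, ¥11,000, ¥11,500, ¥14,500, ¥17,000, ¥17,500, ¥18,500, ¥19,000 (q = 9 of N = 11).
Relative gaps: (21000−4500)/21000 = 0.7857; (21000−9500)/21000 = 0.5476; (21000−11000)/21000 = 0.4762; (21000−11500)/21000 = 0.4524; (21000−14500)/21000 = 0.3095; (21000−17000)/21000 = 0.1905; (21000−17500)/21000 = 0.1667; (21000−18500)/21000 = 0.1190; (21000−19000)/21000 = 0.0952.
Σ = 3.142857. Dividing by the full population N = 11 gives P₁ = 0.2857.

0.2857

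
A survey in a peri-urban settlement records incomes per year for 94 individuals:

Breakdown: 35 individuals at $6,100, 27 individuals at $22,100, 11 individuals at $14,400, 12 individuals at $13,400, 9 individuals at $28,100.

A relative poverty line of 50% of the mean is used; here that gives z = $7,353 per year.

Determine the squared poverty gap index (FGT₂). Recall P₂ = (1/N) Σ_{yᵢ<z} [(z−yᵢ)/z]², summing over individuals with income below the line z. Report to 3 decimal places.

0.011

Incomes under z: 35×$6,100 (q = 35 of N = 94).
Relative gaps: (7353−6100)/7353 = 0.1704 (×35).
Squared: 0.0290 (×35).
Sum = 1.016345; P₂ = 1.016345 / 94 = 0.011.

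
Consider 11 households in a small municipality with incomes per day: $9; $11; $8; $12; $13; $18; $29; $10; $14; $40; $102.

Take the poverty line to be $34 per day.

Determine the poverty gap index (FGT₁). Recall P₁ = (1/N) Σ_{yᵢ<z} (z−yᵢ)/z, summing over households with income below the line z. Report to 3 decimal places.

Incomes under z: $8, $9, $10, $11, $12, $13, $14, $18, $29 (q = 9 of N = 11).
Gap ratios (z−y)/z: (34−8)/34 = 0.7647; (34−9)/34 = 0.7353; (34−10)/34 = 0.7059; (34−11)/34 = 0.6765; (34−12)/34 = 0.6471; (34−13)/34 = 0.6176; (34−14)/34 = 0.5882; (34−18)/34 = 0.4706; (34−29)/34 = 0.1471.
Σ = 5.352941. Dividing by the full population N = 11 gives P₁ = 0.487.

0.487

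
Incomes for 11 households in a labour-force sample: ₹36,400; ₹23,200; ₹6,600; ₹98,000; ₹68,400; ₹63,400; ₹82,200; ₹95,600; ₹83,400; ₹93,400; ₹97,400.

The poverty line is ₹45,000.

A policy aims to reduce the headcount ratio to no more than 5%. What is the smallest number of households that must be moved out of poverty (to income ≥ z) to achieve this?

3 of the 11 households are poor, so H = 3/11 = 0.273.
A headcount ratio of at most 5% allows at most ⌊0.05 × 11⌋ = 0 poor households.
So at least 3 − 0 = 3 must be lifted.

3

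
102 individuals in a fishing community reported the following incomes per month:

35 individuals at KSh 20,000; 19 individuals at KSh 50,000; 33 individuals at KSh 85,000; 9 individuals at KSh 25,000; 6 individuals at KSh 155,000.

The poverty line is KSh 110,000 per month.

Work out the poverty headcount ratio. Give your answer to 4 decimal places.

96 of the 102 individuals have income below KSh 110,000.
H = 96/102 = 0.9412.

0.9412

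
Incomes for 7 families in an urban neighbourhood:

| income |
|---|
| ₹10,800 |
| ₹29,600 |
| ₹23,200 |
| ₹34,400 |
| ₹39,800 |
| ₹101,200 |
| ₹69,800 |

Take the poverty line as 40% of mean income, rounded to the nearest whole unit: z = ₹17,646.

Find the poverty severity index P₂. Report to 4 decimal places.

0.0215

Poor units: ₹10,800 (q = 1 of N = 7).
Normalized shortfalls: (17646−10800)/17646 = 0.3880.
Squared: 0.1505.
Sum = 0.150516; P₂ = 0.150516 / 7 = 0.0215.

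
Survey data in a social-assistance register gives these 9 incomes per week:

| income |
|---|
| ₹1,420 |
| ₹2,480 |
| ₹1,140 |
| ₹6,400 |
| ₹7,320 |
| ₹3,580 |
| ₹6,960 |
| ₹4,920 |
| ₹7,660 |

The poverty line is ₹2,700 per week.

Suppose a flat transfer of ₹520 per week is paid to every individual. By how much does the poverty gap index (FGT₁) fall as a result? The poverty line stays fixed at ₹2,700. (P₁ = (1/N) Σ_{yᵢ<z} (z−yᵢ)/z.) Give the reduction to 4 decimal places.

Before: below the line — ₹1,140, ₹1,420, ₹2,480; poverty gap index (FGT₁) = 0.125926.
After the ₹520 transfer: below the line — ₹1,660, ₹1,940; poverty gap index (FGT₁) = 0.074074.
Reduction = 0.125926 − 0.074074 = 0.0519.

0.0519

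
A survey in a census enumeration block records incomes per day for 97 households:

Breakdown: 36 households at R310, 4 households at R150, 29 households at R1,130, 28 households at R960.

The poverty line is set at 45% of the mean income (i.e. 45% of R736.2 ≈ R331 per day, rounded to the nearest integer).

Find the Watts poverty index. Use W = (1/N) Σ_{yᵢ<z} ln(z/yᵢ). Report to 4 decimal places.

Incomes under z: 4×R150, 36×R310 (q = 40 of N = 97).
ln(z/y) terms: ln(331/150) = 0.7915 (×4); ln(331/310) = 0.0655 (×36).
W = 5.525591 / 97 = 0.0570.

0.0570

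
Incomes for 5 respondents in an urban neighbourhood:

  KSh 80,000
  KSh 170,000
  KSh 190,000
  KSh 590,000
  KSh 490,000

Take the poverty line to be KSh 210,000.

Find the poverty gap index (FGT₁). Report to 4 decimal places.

Below the line: KSh 80,000, KSh 170,000, KSh 190,000 (q = 3 of N = 5).
Gap ratios (z−y)/z: (210000−80000)/210000 = 0.6190; (210000−170000)/210000 = 0.1905; (210000−190000)/210000 = 0.0952.
Sum of shortfalls = 0.904762; P₁ averages over all N: 0.904762 / 5 = 0.1810.

0.1810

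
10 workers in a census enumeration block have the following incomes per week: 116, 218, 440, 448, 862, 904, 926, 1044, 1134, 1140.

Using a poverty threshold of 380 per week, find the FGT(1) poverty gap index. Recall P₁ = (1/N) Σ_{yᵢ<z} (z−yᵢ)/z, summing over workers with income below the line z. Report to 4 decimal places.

0.1121

Incomes under z: 116, 218 (q = 2 of N = 10).
Shortfall ratios: (380−116)/380 = 0.6947; (380−218)/380 = 0.4263.
Sum of shortfalls = 1.121053; P₁ averages over all N: 1.121053 / 10 = 0.1121.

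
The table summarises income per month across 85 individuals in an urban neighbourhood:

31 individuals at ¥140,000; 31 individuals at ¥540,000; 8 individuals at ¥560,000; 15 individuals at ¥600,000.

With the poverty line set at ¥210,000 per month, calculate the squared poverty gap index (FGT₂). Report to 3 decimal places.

Below z: 31×¥140,000 (q = 31 of N = 85).
Gap ratios (z−y)/z: (210000−140000)/210000 = 0.3333 (×31).
Squared: 0.1111 (×31).
Sum = 3.444444; P₂ = 3.444444 / 85 = 0.041.

0.041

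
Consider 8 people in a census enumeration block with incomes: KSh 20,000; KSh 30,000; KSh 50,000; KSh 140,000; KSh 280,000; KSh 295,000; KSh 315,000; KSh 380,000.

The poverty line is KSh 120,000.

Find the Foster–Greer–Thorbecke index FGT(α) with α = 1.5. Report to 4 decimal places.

Below the line: KSh 20,000, KSh 30,000, KSh 50,000 (q = 3 of N = 8).
Relative gaps: (120000−20000)/120000 = 0.8333; (120000−30000)/120000 = 0.7500; (120000−50000)/120000 = 0.5833.
Raised to α = 1.5: 0.76073; 0.64952; 0.44553.
Sum = 1.855773; FGT(1.5) = 1.855773 / 8 = 0.2320.

0.2320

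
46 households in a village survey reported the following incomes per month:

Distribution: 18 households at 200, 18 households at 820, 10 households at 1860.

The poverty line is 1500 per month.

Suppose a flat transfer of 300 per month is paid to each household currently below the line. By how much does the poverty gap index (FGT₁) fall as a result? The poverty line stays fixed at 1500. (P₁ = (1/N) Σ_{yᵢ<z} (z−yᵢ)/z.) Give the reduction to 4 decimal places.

Before: below the line — 18×200, 18×820; poverty gap index (FGT₁) = 0.516522.
After the 300 transfer: below the line — 18×500, 18×1120; poverty gap index (FGT₁) = 0.360000.
Reduction = 0.516522 − 0.360000 = 0.1565.

0.1565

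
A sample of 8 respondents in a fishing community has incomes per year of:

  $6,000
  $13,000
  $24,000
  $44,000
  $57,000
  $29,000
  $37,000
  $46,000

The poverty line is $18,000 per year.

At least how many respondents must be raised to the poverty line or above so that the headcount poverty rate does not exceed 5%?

Currently q = 2 of N = 8 are below the line (H = 0.250).
A headcount ratio of at most 5% allows at most ⌊0.05 × 8⌋ = 0 poor respondents.
So at least 2 − 0 = 2 must be lifted.

2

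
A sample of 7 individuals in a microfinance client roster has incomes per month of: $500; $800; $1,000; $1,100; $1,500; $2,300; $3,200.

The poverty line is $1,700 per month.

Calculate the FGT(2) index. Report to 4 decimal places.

0.1552

Below the line: $500, $800, $1,000, $1,100, $1,500 (q = 5 of N = 7).
Relative gaps: (1700−500)/1700 = 0.7059; (1700−800)/1700 = 0.5294; (1700−1000)/1700 = 0.4118; (1700−1100)/1700 = 0.3529; (1700−1500)/1700 = 0.1176.
Squared: 0.4983; 0.2803; 0.1696; 0.1246; 0.0138.
Sum = 1.086505; P₂ = 1.086505 / 7 = 0.1552.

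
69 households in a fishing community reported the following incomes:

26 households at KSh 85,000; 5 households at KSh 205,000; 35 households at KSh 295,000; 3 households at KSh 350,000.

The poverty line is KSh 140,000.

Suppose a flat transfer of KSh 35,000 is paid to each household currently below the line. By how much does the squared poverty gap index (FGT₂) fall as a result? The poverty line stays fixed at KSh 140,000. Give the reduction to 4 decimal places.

Before: below the line — 26×KSh 85,000; squared poverty gap index (FGT₂) = 0.058156.
After the KSh 35,000 transfer: below the line — 26×KSh 120,000; squared poverty gap index (FGT₂) = 0.007690.
Reduction = 0.058156 − 0.007690 = 0.0505.

0.0505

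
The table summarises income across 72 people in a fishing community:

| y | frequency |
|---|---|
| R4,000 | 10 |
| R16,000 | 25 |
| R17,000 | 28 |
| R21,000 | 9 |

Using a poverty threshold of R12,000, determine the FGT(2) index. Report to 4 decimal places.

0.0617

Below z: 10×R4,000 (q = 10 of N = 72).
Normalized shortfalls: (12000−4000)/12000 = 0.6667 (×10).
Squared: 0.4444 (×10).
Sum = 4.444444; P₂ = 4.444444 / 72 = 0.0617.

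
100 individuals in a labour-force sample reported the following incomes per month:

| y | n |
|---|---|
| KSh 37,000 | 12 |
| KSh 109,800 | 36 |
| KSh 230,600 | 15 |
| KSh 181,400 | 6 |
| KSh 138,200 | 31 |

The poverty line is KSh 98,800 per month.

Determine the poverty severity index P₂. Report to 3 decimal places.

Below z: 12×KSh 37,000 (q = 12 of N = 100).
Shortfall ratios: (98800−37000)/98800 = 0.6255 (×12).
Squared: 0.3913 (×12).
Sum = 4.695094; P₂ = 4.695094 / 100 = 0.047.

0.047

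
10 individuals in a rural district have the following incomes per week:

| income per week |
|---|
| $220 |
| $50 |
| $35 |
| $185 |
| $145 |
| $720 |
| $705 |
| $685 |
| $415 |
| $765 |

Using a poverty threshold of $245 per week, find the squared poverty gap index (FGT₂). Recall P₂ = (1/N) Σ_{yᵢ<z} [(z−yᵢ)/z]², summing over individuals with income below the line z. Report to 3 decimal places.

Below the line: $35, $50, $145, $185, $220 (q = 5 of N = 10).
Relative gaps: (245−35)/245 = 0.8571; (245−50)/245 = 0.7959; (245−145)/245 = 0.4082; (245−185)/245 = 0.2449; (245−220)/245 = 0.1020.
Squared: 0.7347; 0.6335; 0.1666; 0.0600; 0.0104.
Sum = 1.605165; P₂ = 1.605165 / 10 = 0.161.

0.161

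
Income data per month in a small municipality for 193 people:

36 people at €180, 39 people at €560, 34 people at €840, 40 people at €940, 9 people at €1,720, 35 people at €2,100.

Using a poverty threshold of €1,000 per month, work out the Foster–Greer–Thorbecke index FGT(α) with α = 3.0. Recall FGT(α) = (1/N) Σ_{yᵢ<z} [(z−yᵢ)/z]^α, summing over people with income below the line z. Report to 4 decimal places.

Incomes under z: 36×€180, 39×€560, 34×€840, 40×€940 (q = 149 of N = 193).
Shortfall ratios: (1000−180)/1000 = 0.8200 (×36); (1000−560)/1000 = 0.4400 (×39); (1000−840)/1000 = 0.1600 (×34); (1000−940)/1000 = 0.0600 (×40).
Raised to α = 3.0: 0.55137 (×36); 0.08518 (×39); 0.00410 (×34); 0.00022 (×40).
Sum = 23.319328; FGT(3.0) = 23.319328 / 193 = 0.1208.

0.1208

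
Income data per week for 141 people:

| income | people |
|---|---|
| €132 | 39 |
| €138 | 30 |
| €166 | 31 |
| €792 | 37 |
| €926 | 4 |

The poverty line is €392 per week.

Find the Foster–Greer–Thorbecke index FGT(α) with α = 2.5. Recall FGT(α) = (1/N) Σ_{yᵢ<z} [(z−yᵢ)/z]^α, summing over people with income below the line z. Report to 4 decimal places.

0.2265

Below z: 39×€132, 30×€138, 31×€166 (q = 100 of N = 141).
Gap ratios (z−y)/z: (392−132)/392 = 0.6633 (×39); (392−138)/392 = 0.6480 (×30); (392−166)/392 = 0.5765 (×31).
Raised to α = 2.5: 0.35828 (×39); 0.33796 (×30); 0.25238 (×31).
Sum = 31.935467; FGT(2.5) = 31.935467 / 141 = 0.2265.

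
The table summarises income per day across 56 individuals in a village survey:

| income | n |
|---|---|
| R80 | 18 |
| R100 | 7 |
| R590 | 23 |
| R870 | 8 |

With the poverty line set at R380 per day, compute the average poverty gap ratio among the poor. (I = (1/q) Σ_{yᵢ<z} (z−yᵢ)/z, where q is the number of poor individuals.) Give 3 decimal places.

Poor units: 18×R80, 7×R100 (q = 25 of N = 56).
Relative gaps: 0.7895 (×18), 0.7368 (×7); sum = 19.368421.
The income-gap ratio divides by q (the poor only): 19.368421 / 25 = 0.775.

0.775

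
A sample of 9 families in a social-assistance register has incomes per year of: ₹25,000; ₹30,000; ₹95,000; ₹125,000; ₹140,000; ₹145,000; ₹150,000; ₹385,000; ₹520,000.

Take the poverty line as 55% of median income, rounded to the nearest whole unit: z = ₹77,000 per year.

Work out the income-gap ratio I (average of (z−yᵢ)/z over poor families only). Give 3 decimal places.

0.643

Poor units: ₹25,000, ₹30,000 (q = 2 of N = 9).
Relative gaps: 0.6753, 0.6104; sum = 1.285714.
I averages over the q = 2 poor units only: 1.285714 / 2 = 0.643.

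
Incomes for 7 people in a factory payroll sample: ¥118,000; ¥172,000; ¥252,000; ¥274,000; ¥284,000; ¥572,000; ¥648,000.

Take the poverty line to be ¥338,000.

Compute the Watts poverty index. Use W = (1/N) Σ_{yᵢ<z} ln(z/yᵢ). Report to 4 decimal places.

Below the line: ¥118,000, ¥172,000, ¥252,000, ¥274,000, ¥284,000 (q = 5 of N = 7).
ln(z/y) terms: ln(338000/118000) = 1.0524; ln(338000/172000) = 0.6756; ln(338000/252000) = 0.2936; ln(338000/274000) = 0.2099; ln(338000/284000) = 0.1741.
W = 2.405519 / 7 = 0.3436.

0.3436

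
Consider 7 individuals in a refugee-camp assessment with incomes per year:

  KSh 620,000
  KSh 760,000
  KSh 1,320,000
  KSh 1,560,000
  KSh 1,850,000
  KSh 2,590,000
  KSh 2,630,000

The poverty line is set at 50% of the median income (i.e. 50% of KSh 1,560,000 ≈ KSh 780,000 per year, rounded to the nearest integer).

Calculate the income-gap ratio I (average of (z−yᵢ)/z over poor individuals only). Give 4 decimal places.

Incomes under z: KSh 620,000, KSh 760,000 (q = 2 of N = 7).
Relative gaps: 0.2051, 0.0256; sum = 0.230769.
I averages over the q = 2 poor units only: 0.230769 / 2 = 0.1154.

0.1154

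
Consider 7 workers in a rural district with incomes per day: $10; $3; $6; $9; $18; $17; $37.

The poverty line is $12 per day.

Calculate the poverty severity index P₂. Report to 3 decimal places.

0.129

Incomes under z: $3, $6, $9, $10 (q = 4 of N = 7).
Gap ratios (z−y)/z: (12−3)/12 = 0.7500; (12−6)/12 = 0.5000; (12−9)/12 = 0.2500; (12−10)/12 = 0.1667.
Squared: 0.5625; 0.2500; 0.0625; 0.0278.
Sum = 0.902778; P₂ = 0.902778 / 7 = 0.129.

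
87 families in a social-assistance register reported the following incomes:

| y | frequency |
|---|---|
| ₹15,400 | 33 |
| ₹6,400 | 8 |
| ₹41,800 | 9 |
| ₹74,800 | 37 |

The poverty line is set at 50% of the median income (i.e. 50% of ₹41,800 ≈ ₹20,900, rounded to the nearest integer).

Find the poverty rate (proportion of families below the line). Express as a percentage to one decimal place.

47.1%

41 of the 87 families have income below ₹20,900.
H = 41/87 = 47.1%.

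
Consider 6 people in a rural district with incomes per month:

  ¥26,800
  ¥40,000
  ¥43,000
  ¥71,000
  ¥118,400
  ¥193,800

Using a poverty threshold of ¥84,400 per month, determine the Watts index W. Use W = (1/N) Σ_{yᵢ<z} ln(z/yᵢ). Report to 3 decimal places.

Poor units: ¥26,800, ¥40,000, ¥43,000, ¥71,000 (q = 4 of N = 6).
Log gaps: ln(84400/26800) = 1.1472; ln(84400/40000) = 0.7467; ln(84400/43000) = 0.6744; ln(84400/71000) = 0.1729.
W = 2.741108 / 6 = 0.457.

0.457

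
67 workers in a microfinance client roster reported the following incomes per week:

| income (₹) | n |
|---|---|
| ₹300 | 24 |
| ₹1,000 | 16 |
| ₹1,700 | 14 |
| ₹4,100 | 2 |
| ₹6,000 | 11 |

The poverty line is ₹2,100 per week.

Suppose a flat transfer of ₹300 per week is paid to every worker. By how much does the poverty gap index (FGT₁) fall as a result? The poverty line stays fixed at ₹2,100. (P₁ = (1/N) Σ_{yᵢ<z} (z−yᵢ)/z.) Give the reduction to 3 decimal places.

0.115

Before: below the line — 24×₹300, 16×₹1,000, 14×₹1,700; poverty gap index (FGT₁) = 0.47193.
After the ₹300 transfer: below the line — 24×₹600, 16×₹1,300, 14×₹2,000; poverty gap index (FGT₁) = 0.35679.
Reduction = 0.47193 − 0.35679 = 0.115.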